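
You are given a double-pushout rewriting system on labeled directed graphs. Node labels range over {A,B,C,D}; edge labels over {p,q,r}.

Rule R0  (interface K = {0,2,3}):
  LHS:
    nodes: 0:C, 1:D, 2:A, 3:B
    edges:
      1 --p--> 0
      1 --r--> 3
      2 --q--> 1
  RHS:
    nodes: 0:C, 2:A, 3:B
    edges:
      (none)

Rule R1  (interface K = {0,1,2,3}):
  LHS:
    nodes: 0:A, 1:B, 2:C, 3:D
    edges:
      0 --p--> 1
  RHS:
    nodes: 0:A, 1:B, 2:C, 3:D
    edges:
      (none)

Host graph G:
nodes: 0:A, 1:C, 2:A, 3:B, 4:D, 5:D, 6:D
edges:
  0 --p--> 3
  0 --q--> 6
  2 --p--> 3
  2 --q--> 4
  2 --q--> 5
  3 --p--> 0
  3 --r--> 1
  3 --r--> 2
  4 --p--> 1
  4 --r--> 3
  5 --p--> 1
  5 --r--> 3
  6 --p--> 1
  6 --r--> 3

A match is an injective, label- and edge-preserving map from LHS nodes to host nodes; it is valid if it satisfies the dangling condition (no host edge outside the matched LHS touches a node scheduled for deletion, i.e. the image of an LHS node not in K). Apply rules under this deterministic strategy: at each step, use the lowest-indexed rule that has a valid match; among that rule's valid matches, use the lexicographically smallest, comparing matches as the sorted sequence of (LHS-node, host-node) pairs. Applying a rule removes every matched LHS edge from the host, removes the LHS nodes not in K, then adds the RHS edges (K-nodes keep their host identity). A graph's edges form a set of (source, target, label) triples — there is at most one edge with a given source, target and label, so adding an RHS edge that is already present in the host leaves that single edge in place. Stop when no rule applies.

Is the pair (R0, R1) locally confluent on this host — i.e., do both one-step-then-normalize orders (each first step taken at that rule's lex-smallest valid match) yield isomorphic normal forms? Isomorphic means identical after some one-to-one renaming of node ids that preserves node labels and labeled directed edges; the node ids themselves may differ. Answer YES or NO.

Answer: NO

Rewrite trace:
branch R0-first: apply at {0↦1, 1↦4, 2↦2, 3↦3} → |E|=11, then 2 more step(s) → NF |V|=4 |E|=5 V={0:A, 1:C, 2:A, 3:B} E=0-p->3 2-p->3 3-p->0 3-r->1 3-r->2
branch R1-first: apply at {0↦0, 1↦3, 2↦1, 3↦4} → |E|=13, then 3 more step(s) → NF |V|=4 |E|=4 V={0:A, 1:C, 2:A, 3:B} E=2-p->3 3-p->0 3-r->1 3-r->2
graphs not isomorphic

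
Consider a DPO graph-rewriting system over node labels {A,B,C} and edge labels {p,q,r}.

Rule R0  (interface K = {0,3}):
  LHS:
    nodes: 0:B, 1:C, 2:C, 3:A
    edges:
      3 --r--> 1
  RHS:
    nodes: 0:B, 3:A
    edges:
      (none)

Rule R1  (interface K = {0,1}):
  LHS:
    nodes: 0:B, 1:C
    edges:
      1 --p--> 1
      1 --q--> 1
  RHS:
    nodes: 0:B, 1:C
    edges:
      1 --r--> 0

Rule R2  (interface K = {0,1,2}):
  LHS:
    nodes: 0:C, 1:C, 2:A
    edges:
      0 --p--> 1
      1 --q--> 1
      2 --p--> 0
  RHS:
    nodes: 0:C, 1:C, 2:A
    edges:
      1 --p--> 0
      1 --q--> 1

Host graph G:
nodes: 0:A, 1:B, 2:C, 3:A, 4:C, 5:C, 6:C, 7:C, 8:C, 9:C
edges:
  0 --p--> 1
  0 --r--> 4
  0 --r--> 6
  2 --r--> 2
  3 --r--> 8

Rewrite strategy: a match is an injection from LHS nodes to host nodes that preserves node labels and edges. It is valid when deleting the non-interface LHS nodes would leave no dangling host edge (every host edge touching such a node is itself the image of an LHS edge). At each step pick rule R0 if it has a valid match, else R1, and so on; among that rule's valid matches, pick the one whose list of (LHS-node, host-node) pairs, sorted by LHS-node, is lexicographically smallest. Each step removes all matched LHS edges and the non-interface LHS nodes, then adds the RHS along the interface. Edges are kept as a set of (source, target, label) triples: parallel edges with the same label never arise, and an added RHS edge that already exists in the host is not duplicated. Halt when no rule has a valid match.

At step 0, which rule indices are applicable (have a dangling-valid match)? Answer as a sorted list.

R0: 9 valid matches — {0↦1, 1↦4, 2↦5, 3↦0}, {0↦1, 1↦4, 2↦7, 3↦0}, {0↦1, 1↦4, 2↦9, 3↦0} (+6 more)
R1: no valid match — LHS pattern not found
R2: no valid match — LHS pattern not found

Answer: [R0]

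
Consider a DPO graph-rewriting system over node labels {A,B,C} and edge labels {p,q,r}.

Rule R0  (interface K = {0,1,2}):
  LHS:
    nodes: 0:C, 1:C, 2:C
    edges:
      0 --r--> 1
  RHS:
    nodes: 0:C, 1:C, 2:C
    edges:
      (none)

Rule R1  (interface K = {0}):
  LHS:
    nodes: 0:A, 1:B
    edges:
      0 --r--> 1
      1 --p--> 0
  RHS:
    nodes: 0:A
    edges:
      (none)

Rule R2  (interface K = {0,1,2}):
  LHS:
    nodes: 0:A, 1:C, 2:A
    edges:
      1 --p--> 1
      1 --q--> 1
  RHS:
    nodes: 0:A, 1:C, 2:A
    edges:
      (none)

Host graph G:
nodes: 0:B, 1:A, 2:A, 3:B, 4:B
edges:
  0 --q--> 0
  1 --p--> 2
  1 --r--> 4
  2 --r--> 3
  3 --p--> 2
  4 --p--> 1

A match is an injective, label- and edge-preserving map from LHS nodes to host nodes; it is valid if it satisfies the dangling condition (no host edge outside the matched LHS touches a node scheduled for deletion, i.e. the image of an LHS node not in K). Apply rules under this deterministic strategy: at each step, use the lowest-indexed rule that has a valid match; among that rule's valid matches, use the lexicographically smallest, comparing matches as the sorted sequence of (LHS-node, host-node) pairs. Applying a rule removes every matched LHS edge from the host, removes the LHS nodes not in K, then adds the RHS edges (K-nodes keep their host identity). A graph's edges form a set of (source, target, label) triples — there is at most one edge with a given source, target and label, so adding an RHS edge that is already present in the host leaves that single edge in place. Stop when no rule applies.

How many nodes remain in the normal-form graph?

Answer: 3

Steps:
initial: |V|=5 |E|=6  E = 0-q->0 1-p->2 1-r->4 2-r->3 3-p->2 4-p->1
step 1: apply R1 at {0↦1, 1↦4}  → |V|=4 |E|=4  E = 0-q->0 1-p->2 2-r->3 3-p->2
step 2: apply R1 at {0↦2, 1↦3}  → |V|=3 |E|=2  E = 0-q->0 1-p->2
normal form: no rule applies after step 2
NF nodes: {0:B, 1:A, 2:A}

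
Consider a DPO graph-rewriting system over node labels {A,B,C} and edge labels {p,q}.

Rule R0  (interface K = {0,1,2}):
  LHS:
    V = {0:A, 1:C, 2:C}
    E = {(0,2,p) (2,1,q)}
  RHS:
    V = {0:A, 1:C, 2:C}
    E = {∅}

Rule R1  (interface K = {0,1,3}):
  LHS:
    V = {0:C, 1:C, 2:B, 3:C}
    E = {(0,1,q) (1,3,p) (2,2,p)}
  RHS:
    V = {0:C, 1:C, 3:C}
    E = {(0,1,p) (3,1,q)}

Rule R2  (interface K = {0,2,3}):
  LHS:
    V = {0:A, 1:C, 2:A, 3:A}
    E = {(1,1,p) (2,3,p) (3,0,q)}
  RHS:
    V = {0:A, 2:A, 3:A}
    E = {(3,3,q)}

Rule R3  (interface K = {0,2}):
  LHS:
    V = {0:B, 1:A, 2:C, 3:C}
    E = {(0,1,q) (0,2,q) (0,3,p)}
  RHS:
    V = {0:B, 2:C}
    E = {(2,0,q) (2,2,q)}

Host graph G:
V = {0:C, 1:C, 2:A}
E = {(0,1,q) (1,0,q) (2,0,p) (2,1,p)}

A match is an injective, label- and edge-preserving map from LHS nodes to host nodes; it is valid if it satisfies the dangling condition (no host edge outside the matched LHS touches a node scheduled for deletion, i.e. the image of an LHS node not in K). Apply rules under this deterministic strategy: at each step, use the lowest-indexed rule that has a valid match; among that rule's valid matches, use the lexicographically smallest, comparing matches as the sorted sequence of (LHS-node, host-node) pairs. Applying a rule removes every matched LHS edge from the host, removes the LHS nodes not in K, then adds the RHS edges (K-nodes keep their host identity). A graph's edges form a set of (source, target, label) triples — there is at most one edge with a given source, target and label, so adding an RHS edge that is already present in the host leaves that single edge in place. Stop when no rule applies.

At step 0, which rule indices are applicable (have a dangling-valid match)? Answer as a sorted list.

Answer: [R0]

Steps:
R0: 2 valid matches — {0↦2, 1↦0, 2↦1}, {0↦2, 1↦1, 2↦0}
R1: no valid match — LHS pattern not found
R2: no valid match — LHS pattern not found
R3: no valid match — LHS pattern not found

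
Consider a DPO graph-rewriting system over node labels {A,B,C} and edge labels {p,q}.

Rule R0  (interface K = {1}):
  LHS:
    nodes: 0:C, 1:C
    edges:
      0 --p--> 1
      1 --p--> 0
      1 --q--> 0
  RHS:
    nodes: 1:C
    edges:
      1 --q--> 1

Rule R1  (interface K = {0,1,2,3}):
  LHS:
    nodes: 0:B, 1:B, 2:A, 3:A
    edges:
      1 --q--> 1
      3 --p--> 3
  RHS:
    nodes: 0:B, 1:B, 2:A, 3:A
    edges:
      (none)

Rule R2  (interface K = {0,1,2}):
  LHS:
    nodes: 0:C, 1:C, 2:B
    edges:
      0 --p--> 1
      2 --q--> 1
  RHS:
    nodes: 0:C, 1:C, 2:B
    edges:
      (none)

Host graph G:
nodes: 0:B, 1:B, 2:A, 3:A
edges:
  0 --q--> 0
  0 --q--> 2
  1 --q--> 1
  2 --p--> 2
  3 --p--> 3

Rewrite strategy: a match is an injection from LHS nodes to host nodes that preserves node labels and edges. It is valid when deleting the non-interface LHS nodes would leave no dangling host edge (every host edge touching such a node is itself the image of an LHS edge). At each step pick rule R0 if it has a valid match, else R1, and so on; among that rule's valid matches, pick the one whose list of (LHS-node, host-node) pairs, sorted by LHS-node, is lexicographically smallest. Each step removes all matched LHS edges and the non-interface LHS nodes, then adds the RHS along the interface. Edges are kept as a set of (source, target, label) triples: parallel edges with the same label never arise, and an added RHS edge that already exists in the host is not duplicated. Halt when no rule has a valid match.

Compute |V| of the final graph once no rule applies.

[0] host  ⇒  4 nodes, 5 edges  {0-q->0 0-q->2 1-q->1 2-p->2 3-p->3}
[1] R1 @ {0↦0, 1↦1, 2↦2, 3↦3}  ⇒  4 nodes, 3 edges  {0-q->0 0-q->2 2-p->2}
[2] R1 @ {0↦1, 1↦0, 2↦3, 3↦2}  ⇒  4 nodes, 1 edges  {0-q->2}
normal form: no rule applies after step 2
NF nodes: {0:B, 1:B, 2:A, 3:A}

Answer: 4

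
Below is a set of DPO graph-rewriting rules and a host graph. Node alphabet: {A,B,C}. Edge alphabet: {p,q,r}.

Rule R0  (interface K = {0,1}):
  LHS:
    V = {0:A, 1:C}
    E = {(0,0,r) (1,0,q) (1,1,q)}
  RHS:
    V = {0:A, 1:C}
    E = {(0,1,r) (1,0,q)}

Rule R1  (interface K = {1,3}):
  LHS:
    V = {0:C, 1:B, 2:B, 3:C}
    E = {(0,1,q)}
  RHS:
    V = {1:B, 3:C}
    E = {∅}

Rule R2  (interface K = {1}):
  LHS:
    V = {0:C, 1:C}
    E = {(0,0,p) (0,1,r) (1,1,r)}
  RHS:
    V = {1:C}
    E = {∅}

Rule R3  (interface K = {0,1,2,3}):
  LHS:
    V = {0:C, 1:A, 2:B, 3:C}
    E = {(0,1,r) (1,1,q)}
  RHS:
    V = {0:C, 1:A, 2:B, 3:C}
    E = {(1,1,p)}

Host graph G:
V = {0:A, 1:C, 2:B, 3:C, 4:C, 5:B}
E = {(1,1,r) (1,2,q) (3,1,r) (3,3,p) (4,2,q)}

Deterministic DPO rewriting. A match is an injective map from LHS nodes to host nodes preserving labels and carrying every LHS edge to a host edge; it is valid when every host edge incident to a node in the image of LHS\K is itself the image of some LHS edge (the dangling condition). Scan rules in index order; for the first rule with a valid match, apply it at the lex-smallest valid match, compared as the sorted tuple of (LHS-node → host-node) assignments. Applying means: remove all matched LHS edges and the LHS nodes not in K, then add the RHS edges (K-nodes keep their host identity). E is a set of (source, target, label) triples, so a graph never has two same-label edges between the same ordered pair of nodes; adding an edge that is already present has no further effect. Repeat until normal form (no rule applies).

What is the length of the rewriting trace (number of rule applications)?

initial: |V|=6 |E|=5  E = 1-r->1 1-q->2 3-r->1 3-p->3 4-q->2
step 1: apply R1 at {0↦4, 1↦2, 2↦5, 3↦1}  → |V|=4 |E|=4  E = 1-r->1 1-q->2 3-r->1 3-p->3
step 2: apply R2 at {0↦3, 1↦1}  → |V|=3 |E|=1  E = 1-q->2
halt: no rule applies after step 2

Answer: 2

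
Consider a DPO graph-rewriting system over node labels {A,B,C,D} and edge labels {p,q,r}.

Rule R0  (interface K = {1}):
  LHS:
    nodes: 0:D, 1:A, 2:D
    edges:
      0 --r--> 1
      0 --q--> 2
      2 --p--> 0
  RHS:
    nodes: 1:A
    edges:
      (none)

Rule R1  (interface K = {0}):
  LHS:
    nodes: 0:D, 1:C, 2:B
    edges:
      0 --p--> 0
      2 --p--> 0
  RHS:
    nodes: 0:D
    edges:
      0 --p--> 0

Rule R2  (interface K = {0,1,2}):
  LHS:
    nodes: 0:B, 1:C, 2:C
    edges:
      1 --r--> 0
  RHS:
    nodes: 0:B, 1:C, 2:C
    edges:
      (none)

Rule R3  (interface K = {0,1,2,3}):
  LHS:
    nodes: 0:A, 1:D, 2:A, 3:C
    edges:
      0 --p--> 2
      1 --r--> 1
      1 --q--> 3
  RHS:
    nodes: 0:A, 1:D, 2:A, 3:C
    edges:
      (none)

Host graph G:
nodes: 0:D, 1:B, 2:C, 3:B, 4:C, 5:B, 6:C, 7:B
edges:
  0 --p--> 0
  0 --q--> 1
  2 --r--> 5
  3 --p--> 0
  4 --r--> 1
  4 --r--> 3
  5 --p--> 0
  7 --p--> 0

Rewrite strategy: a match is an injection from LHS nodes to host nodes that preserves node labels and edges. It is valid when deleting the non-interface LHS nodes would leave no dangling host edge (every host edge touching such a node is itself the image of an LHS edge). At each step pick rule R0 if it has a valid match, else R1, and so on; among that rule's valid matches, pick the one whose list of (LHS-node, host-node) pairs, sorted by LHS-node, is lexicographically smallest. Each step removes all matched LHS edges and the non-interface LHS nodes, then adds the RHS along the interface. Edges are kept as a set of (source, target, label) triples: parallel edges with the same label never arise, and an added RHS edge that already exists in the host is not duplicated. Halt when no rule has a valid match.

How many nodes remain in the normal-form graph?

Answer: 4

Derivation:
initial: |V|=8 |E|=8  E = 0-p->0 0-q->1 2-r->5 3-p->0 4-r->1 4-r->3 5-p->0 7-p->0
step 1: apply R1 at {0↦0, 1↦6, 2↦7}  → |V|=6 |E|=7  E = 0-p->0 0-q->1 2-r->5 3-p->0 4-r->1 4-r->3 5-p->0
step 2: apply R2 at {0↦1, 1↦4, 2↦2}  → |V|=6 |E|=6  E = 0-p->0 0-q->1 2-r->5 3-p->0 4-r->3 5-p->0
step 3: apply R2 at {0↦3, 1↦4, 2↦2}  → |V|=6 |E|=5  E = 0-p->0 0-q->1 2-r->5 3-p->0 5-p->0
step 4: apply R1 at {0↦0, 1↦4, 2↦3}  → |V|=4 |E|=4  E = 0-p->0 0-q->1 2-r->5 5-p->0
halt: no rule applies after step 4
NF nodes: {0:D, 1:B, 2:C, 5:B}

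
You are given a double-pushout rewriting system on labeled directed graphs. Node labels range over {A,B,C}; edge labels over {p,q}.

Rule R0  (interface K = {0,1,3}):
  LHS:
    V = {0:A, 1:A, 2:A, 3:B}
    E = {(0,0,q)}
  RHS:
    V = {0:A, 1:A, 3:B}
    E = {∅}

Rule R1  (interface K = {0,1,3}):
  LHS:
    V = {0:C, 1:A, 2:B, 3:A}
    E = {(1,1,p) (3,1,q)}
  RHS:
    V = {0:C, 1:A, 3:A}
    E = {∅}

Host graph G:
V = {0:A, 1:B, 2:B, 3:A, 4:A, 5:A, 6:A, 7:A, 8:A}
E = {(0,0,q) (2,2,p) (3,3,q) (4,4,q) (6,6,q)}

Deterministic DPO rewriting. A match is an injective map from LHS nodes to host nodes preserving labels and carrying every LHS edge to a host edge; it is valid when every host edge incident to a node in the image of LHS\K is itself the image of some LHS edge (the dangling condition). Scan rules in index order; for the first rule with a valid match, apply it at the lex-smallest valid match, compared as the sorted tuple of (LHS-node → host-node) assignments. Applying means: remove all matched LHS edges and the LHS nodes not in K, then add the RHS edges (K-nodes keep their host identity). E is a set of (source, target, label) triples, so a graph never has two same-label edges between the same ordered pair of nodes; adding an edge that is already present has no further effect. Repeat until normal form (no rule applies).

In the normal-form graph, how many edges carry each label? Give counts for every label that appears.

Answer: p:1

Derivation:
start.  V:9 E:5  edges: 0-q->0 2-p->2 3-q->3 4-q->4 6-q->6
1. fire R0 via {0↦0, 1↦3, 2↦5, 3↦1}  →  V:8 E:4  edges: 2-p->2 3-q->3 4-q->4 6-q->6
2. fire R0 via {0↦3, 1↦0, 2↦7, 3↦1}  →  V:7 E:3  edges: 2-p->2 4-q->4 6-q->6
3. fire R0 via {0↦4, 1↦0, 2↦3, 3↦1}  →  V:6 E:2  edges: 2-p->2 6-q->6
4. fire R0 via {0↦6, 1↦0, 2↦4, 3↦1}  →  V:5 E:1  edges: 2-p->2
final graph: no rule applies after step 4
NF edges: [(2, 2, 'p')]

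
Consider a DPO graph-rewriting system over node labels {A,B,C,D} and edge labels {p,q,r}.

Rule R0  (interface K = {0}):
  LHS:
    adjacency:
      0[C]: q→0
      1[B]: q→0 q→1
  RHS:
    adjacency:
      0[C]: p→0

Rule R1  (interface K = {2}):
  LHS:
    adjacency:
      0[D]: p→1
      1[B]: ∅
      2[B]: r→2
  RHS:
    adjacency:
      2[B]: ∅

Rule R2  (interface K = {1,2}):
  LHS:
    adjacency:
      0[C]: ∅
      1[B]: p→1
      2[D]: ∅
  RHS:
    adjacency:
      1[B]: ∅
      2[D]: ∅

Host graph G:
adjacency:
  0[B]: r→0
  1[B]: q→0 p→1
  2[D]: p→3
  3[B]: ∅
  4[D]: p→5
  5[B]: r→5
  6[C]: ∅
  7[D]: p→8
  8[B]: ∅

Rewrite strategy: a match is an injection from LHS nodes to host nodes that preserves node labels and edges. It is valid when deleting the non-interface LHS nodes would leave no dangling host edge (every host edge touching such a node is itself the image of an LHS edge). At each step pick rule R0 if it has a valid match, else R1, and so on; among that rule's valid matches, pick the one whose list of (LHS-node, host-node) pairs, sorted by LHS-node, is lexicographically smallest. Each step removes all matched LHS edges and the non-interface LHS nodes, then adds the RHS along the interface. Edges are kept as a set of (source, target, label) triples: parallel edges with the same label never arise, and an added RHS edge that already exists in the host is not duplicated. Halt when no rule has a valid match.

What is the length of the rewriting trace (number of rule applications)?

Answer: 3

Steps:
[0] host  ⇒  9 nodes, 7 edges  {0-r->0 1-q->0 1-p->1 2-p->3 4-p->5 5-r->5 7-p->8}
[1] R1 @ {0↦2, 1↦3, 2↦0}  ⇒  7 nodes, 5 edges  {1-q->0 1-p->1 4-p->5 5-r->5 7-p->8}
[2] R1 @ {0↦7, 1↦8, 2↦5}  ⇒  5 nodes, 3 edges  {1-q->0 1-p->1 4-p->5}
[3] R2 @ {0↦6, 1↦1, 2↦4}  ⇒  4 nodes, 2 edges  {1-q->0 4-p->5}
normal form: no rule applies after step 3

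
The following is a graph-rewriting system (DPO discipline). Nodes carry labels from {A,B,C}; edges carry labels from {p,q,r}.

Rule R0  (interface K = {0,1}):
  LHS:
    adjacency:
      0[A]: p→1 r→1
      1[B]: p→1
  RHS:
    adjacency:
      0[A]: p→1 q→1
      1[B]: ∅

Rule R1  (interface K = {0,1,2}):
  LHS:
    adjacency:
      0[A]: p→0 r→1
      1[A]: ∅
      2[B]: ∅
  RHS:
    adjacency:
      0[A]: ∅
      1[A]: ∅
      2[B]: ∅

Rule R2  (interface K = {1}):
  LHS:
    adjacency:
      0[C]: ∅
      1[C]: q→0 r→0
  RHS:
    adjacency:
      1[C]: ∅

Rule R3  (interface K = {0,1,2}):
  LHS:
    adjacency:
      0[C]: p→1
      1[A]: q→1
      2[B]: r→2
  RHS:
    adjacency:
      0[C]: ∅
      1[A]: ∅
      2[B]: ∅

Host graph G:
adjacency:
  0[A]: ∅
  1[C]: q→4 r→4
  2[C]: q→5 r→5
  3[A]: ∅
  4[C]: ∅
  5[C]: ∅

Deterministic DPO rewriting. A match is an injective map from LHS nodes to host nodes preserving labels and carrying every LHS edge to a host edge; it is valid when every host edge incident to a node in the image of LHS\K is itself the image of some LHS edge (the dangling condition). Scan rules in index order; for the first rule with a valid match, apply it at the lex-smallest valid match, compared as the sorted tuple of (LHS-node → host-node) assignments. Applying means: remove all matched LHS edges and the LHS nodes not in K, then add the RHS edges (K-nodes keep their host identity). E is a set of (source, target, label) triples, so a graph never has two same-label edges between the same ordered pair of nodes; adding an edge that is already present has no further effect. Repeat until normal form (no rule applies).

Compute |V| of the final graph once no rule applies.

start.  V:6 E:4  edges: 1-q->4 1-r->4 2-q->5 2-r->5
1. fire R2 via {0↦4, 1↦1}  →  V:5 E:2  edges: 2-q->5 2-r->5
2. fire R2 via {0↦5, 1↦2}  →  V:4 E:0  edges: ∅
halt: no rule applies after step 2
NF nodes: {0:A, 1:C, 2:C, 3:A}

Answer: 4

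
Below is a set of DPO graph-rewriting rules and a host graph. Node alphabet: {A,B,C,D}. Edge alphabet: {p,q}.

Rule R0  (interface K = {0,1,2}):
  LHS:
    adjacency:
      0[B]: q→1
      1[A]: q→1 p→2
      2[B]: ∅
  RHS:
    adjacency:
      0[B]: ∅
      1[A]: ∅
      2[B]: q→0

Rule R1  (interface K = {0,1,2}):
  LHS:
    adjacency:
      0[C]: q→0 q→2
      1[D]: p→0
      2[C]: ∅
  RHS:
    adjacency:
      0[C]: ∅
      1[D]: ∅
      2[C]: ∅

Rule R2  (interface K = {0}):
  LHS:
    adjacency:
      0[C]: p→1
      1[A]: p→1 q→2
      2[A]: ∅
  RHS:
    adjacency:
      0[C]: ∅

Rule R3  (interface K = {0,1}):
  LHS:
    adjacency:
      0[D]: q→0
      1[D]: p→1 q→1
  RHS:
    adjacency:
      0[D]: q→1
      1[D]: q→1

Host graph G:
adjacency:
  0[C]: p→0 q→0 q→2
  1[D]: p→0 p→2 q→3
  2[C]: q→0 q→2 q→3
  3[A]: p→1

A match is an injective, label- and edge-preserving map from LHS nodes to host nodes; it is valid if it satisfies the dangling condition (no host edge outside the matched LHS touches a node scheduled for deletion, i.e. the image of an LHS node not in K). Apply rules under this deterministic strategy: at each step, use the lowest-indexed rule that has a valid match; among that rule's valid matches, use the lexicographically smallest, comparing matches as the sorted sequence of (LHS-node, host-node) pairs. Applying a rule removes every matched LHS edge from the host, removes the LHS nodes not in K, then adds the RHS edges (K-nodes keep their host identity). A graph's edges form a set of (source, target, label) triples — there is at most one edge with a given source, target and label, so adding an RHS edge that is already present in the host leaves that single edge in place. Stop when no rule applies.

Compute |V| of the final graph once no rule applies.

Answer: 4

Rewrite trace:
initial: |V|=4 |E|=10  E = 0-p->0 0-q->0 0-q->2 1-p->0 1-p->2 1-q->3 2-q->0 2-q->2 2-q->3 3-p->1
step 1: apply R1 at {0↦0, 1↦1, 2↦2}  → |V|=4 |E|=7  E = 0-p->0 1-p->2 1-q->3 2-q->0 2-q->2 2-q->3 3-p->1
step 2: apply R1 at {0↦2, 1↦1, 2↦0}  → |V|=4 |E|=4  E = 0-p->0 1-q->3 2-q->3 3-p->1
final graph: no rule applies after step 2
NF nodes: {0:C, 1:D, 2:C, 3:A}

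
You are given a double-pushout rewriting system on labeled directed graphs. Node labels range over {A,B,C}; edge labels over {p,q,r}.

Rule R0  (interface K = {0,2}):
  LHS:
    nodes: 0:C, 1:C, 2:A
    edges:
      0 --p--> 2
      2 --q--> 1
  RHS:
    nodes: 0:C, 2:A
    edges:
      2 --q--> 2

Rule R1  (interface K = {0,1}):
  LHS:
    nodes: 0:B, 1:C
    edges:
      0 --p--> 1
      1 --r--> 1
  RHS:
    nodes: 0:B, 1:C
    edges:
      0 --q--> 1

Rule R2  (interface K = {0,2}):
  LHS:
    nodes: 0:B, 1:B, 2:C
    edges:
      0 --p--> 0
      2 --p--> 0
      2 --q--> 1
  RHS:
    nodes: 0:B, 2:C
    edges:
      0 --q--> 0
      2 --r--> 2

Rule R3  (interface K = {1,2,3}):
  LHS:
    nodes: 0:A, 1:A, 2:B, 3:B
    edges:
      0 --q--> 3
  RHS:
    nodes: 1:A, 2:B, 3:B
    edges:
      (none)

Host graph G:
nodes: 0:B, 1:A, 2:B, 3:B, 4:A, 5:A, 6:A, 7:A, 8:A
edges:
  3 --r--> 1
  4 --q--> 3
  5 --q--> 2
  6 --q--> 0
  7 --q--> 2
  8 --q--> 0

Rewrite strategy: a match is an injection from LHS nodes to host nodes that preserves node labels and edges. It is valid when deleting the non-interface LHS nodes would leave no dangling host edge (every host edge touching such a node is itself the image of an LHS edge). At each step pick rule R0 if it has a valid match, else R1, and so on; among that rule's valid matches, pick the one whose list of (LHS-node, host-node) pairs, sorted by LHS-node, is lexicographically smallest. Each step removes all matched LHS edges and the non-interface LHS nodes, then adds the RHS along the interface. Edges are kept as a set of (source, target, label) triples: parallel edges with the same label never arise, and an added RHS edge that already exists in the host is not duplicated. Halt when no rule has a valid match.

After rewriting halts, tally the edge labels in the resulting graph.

Answer: r:1

Derivation:
start.  V:9 E:6  edges: 3-r->1 4-q->3 5-q->2 6-q->0 7-q->2 8-q->0
1. fire R3 via {0↦4, 1↦1, 2↦0, 3↦3}  →  V:8 E:5  edges: 3-r->1 5-q->2 6-q->0 7-q->2 8-q->0
2. fire R3 via {0↦5, 1↦1, 2↦0, 3↦2}  →  V:7 E:4  edges: 3-r->1 6-q->0 7-q->2 8-q->0
3. fire R3 via {0↦6, 1↦1, 2↦2, 3↦0}  →  V:6 E:3  edges: 3-r->1 7-q->2 8-q->0
4. fire R3 via {0↦7, 1↦1, 2↦0, 3↦2}  →  V:5 E:2  edges: 3-r->1 8-q->0
5. fire R3 via {0↦8, 1↦1, 2↦2, 3↦0}  →  V:4 E:1  edges: 3-r->1
normal form: no rule applies after step 5
NF edges: [(3, 1, 'r')]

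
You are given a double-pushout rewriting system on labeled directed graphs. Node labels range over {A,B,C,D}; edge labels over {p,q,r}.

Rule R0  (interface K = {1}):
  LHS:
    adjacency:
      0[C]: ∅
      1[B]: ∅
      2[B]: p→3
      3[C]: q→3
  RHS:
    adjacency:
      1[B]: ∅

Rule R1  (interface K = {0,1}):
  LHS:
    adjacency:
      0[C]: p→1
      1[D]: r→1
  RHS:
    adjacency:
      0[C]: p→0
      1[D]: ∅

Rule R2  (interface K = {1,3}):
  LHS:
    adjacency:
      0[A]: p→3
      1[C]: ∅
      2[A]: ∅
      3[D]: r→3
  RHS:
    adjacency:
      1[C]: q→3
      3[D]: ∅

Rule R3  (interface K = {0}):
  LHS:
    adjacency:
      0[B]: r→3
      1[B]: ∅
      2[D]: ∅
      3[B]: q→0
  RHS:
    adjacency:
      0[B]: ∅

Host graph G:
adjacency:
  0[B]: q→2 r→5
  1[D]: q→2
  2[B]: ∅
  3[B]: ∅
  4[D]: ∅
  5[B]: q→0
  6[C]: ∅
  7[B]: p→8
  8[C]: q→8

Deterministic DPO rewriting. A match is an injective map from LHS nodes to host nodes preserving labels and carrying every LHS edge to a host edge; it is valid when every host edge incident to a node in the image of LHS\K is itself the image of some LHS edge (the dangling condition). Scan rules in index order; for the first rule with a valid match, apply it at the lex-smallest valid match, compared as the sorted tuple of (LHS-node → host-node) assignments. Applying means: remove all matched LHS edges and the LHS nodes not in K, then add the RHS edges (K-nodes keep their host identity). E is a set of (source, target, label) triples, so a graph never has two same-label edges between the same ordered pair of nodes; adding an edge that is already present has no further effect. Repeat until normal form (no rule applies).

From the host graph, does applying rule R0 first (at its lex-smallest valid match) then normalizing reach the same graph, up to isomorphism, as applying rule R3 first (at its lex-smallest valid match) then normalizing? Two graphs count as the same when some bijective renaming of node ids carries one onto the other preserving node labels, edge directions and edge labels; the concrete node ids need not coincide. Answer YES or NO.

Answer: YES

Derivation:
branch R0-first: apply at {0↦6, 1↦0, 2↦7, 3↦8} → |E|=4, then 1 more step(s) → NF |V|=3 |E|=2 V={0:B, 1:D, 2:B} E=0-q->2 1-q->2
branch R3-first: apply at {0↦0, 1↦3, 2↦4, 3↦5} → |E|=4, then 1 more step(s) → NF |V|=3 |E|=2 V={0:B, 1:D, 2:B} E=0-q->2 1-q->2
graphs isomorphic (equal up to label-preserving node renaming)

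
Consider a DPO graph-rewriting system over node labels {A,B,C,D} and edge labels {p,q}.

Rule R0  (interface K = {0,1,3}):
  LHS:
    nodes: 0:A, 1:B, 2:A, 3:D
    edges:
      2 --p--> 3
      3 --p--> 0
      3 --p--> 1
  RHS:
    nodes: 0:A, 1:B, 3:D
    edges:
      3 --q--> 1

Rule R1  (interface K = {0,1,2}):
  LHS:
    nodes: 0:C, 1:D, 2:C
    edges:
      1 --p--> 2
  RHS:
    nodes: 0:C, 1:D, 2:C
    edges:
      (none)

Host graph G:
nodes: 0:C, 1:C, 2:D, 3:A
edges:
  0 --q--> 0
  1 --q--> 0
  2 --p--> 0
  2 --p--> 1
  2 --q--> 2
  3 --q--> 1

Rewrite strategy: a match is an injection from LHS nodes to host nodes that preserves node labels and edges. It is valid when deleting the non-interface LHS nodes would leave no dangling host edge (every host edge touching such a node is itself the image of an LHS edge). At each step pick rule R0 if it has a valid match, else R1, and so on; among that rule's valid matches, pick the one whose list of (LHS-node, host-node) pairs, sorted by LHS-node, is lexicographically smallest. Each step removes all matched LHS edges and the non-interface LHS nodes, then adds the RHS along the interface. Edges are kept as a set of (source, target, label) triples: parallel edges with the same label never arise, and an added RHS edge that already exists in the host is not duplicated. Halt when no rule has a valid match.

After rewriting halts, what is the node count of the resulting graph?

Answer: 4

Steps:
start.  V:4 E:6  edges: 0-q->0 1-q->0 2-p->0 2-p->1 2-q->2 3-q->1
1. fire R1 via {0↦0, 1↦2, 2↦1}  →  V:4 E:5  edges: 0-q->0 1-q->0 2-p->0 2-q->2 3-q->1
2. fire R1 via {0↦1, 1↦2, 2↦0}  →  V:4 E:4  edges: 0-q->0 1-q->0 2-q->2 3-q->1
halt: no rule applies after step 2
NF nodes: {0:C, 1:C, 2:D, 3:A}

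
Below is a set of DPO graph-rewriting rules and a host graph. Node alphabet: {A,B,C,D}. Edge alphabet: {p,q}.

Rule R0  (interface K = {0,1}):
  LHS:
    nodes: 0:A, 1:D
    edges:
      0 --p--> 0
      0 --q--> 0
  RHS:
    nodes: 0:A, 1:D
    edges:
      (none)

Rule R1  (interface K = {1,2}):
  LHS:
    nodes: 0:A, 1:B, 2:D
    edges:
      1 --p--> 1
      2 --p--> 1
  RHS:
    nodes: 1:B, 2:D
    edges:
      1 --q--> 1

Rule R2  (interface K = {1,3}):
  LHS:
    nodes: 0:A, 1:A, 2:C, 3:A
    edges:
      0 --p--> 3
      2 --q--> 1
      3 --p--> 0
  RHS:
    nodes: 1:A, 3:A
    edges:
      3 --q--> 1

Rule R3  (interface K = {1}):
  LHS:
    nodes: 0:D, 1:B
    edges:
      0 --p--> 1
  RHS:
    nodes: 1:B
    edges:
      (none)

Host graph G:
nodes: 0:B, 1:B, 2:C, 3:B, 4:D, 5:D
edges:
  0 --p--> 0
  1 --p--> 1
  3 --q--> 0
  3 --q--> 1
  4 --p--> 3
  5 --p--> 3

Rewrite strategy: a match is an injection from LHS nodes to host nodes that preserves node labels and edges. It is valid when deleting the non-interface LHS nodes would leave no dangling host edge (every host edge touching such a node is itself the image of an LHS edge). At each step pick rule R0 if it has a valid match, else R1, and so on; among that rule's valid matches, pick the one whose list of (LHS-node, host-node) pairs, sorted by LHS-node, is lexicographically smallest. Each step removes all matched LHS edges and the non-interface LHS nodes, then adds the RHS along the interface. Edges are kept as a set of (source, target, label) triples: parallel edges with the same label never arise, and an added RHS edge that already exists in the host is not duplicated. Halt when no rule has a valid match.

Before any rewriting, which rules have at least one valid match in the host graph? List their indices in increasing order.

R0: no valid match — LHS pattern not found
R1: no valid match — LHS pattern not found
R2: no valid match — LHS pattern not found
R3: 2 valid matches — {0↦4, 1↦3}, {0↦5, 1↦3}

Answer: [R3]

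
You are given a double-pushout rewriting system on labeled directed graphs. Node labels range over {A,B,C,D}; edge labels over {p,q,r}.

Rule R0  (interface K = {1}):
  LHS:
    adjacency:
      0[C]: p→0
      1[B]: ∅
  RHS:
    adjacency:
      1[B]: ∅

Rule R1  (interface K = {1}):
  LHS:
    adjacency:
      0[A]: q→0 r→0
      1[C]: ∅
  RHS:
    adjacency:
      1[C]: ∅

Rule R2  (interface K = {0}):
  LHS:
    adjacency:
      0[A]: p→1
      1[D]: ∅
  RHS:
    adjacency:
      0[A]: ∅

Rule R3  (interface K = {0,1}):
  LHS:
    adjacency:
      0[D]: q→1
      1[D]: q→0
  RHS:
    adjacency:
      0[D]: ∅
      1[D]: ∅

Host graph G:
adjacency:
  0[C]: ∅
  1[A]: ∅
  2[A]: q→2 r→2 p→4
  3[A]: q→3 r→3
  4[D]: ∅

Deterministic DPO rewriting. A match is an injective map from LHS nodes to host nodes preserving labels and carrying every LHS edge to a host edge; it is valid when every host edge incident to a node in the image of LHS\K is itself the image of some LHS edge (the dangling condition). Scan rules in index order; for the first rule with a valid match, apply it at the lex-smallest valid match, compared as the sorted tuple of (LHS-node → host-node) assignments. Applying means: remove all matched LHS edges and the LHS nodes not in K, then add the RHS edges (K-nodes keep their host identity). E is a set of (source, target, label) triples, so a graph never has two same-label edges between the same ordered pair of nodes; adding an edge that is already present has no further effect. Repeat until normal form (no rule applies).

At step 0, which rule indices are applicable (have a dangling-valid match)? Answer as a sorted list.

R0: no valid match — LHS pattern not found
R1: 1 valid match — {0↦3, 1↦0}
R2: 1 valid match — {0↦2, 1↦4}
R3: no valid match — LHS pattern not found

Answer: [R1,R2]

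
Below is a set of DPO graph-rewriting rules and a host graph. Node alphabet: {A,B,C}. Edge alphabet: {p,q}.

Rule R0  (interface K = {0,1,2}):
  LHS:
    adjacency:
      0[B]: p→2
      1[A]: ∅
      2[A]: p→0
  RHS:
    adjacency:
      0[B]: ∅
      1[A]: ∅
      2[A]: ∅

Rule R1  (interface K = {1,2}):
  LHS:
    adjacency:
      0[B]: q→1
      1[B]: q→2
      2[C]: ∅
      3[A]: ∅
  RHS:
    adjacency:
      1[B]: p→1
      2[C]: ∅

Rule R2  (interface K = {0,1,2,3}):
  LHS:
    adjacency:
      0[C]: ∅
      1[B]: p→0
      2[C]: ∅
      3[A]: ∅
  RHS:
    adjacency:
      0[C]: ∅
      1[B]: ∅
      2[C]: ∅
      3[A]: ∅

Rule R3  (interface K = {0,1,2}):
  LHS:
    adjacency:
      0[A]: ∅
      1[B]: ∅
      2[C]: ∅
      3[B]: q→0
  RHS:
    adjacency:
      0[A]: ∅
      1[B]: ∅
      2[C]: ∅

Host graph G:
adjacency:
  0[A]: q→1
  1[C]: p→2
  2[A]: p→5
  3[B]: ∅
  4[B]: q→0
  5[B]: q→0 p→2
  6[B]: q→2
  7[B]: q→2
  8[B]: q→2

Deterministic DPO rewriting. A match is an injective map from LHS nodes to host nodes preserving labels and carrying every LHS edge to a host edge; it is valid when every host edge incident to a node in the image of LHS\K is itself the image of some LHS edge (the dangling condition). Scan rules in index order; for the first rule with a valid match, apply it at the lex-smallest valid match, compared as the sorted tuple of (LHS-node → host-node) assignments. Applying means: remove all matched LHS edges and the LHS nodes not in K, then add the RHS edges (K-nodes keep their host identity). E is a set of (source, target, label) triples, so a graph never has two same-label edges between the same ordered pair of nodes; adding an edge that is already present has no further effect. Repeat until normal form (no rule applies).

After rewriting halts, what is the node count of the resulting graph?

initial: |V|=9 |E|=9  E = 0-q->1 1-p->2 2-p->5 4-q->0 5-q->0 5-p->2 6-q->2 7-q->2 8-q->2
step 1: apply R0 at {0↦5, 1↦0, 2↦2}  → |V|=9 |E|=7  E = 0-q->1 1-p->2 4-q->0 5-q->0 6-q->2 7-q->2 8-q->2
step 2: apply R3 at {0↦0, 1↦3, 2↦1, 3↦4}  → |V|=8 |E|=6  E = 0-q->1 1-p->2 5-q->0 6-q->2 7-q->2 8-q->2
step 3: apply R3 at {0↦0, 1↦3, 2↦1, 3↦5}  → |V|=7 |E|=5  E = 0-q->1 1-p->2 6-q->2 7-q->2 8-q->2
step 4: apply R3 at {0↦2, 1↦3, 2↦1, 3↦6}  → |V|=6 |E|=4  E = 0-q->1 1-p->2 7-q->2 8-q->2
step 5: apply R3 at {0↦2, 1↦3, 2↦1, 3↦7}  → |V|=5 |E|=3  E = 0-q->1 1-p->2 8-q->2
step 6: apply R3 at {0↦2, 1↦3, 2↦1, 3↦8}  → |V|=4 |E|=2  E = 0-q->1 1-p->2
halt: no rule applies after step 6
NF nodes: {0:A, 1:C, 2:A, 3:B}

Answer: 4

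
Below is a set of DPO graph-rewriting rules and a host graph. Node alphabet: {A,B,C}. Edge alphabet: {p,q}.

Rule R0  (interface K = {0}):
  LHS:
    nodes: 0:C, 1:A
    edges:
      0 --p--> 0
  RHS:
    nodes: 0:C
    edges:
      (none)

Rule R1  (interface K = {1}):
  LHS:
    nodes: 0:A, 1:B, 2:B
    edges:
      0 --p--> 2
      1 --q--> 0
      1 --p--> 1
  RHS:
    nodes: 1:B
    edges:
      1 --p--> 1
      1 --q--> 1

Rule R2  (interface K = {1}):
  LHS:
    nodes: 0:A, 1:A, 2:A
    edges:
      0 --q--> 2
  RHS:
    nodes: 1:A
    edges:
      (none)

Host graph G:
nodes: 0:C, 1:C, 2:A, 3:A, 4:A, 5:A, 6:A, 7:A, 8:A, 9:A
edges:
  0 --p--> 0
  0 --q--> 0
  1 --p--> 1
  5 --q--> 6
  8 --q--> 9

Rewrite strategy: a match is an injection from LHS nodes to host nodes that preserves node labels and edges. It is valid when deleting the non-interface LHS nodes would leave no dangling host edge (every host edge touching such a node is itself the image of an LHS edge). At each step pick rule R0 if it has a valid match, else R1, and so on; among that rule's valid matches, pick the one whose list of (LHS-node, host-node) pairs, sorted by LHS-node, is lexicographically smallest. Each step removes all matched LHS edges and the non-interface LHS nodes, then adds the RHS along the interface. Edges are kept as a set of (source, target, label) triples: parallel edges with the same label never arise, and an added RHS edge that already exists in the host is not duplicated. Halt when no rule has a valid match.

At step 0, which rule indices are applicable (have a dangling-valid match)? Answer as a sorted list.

Answer: [R0,R2]

Steps:
R0: 8 valid matches — {0↦0, 1↦2}, {0↦0, 1↦3}, {0↦0, 1↦4} (+5 more)
R1: no valid match — LHS pattern not found
R2: 12 valid matches — {0↦5, 1↦2, 2↦6}, {0↦5, 1↦3, 2↦6}, {0↦5, 1↦4, 2↦6} (+9 more)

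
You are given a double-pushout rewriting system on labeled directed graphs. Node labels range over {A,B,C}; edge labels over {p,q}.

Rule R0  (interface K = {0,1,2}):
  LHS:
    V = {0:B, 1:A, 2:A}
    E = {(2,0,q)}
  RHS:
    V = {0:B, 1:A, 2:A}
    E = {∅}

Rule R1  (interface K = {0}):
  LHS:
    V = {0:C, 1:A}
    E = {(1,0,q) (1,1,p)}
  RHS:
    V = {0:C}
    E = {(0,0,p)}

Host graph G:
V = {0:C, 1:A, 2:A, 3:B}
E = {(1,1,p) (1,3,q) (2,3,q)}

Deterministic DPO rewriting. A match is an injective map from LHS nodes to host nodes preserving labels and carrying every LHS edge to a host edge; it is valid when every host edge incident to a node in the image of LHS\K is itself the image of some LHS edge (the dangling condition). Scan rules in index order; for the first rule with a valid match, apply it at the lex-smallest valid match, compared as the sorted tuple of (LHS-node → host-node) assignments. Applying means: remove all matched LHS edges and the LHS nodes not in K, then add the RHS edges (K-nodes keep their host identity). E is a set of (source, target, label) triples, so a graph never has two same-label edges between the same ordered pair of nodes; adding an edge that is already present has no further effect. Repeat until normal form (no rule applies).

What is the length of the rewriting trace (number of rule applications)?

[0] host  ⇒  4 nodes, 3 edges  {1-p->1 1-q->3 2-q->3}
[1] R0 @ {0↦3, 1↦1, 2↦2}  ⇒  4 nodes, 2 edges  {1-p->1 1-q->3}
[2] R0 @ {0↦3, 1↦2, 2↦1}  ⇒  4 nodes, 1 edges  {1-p->1}
final graph: no rule applies after step 2

Answer: 2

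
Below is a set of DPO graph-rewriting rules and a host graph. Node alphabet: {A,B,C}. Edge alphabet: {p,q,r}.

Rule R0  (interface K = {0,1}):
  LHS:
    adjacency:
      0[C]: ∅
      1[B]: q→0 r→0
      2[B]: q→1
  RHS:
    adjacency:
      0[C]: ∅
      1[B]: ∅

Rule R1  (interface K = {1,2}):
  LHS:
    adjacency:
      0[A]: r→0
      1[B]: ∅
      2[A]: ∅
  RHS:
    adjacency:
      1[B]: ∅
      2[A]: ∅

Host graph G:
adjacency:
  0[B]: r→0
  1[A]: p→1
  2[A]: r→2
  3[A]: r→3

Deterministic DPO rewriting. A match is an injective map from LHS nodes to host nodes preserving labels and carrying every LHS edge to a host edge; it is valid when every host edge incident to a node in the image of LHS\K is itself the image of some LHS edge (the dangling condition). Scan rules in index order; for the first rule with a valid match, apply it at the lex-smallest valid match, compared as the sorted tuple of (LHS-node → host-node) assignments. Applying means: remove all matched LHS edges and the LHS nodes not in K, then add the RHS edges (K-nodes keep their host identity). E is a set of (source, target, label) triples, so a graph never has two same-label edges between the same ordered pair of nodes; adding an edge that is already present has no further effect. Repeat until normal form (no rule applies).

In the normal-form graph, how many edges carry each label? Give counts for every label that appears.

Answer: p:1 r:1

Steps:
[0] host  ⇒  4 nodes, 4 edges  {0-r->0 1-p->1 2-r->2 3-r->3}
[1] R1 @ {0↦2, 1↦0, 2↦1}  ⇒  3 nodes, 3 edges  {0-r->0 1-p->1 3-r->3}
[2] R1 @ {0↦3, 1↦0, 2↦1}  ⇒  2 nodes, 2 edges  {0-r->0 1-p->1}
normal form: no rule applies after step 2
NF edges: [(0, 0, 'r'), (1, 1, 'p')]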